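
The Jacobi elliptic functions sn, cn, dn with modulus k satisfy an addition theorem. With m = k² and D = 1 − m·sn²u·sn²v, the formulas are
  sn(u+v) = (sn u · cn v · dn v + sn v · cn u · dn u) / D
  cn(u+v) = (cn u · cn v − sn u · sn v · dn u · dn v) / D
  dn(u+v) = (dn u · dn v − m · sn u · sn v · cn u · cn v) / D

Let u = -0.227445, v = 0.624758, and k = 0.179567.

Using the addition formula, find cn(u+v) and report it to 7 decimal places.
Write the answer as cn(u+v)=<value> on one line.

cn(u+v)=0.9222303

sn u = -0.2254281004660769, cn u = 0.9742598069920858, dn u = 0.9991803712606528
sn v = 0.5839180051819331, cn v = 0.811812640468447, dn v = 0.9944877944368567
m = k² = 0.032244307489
D = 1 − m·sn²u·sn²v = 0.9994413074360387
cn(u+v) = (cn u·cn v − sn u·sn v·dn u·dn v)/D = 0.9217150788426004/0.9994413074360387 = 0.9222303220657982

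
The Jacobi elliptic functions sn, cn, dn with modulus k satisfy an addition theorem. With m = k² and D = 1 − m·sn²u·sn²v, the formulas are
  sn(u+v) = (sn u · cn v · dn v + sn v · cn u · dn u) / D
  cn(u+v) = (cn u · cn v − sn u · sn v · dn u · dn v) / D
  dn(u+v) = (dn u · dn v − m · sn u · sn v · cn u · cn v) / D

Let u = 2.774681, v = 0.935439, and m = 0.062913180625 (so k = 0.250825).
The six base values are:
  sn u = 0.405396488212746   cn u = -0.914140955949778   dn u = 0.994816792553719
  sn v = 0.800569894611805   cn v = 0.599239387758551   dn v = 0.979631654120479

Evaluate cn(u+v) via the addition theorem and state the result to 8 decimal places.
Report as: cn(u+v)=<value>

cn(u+v)=-0.86984327

m = k² = 0.062913180625
D = 1 − m·sn²u·sn²v = 0.9933732571944661
cn(u+v) = (cn u·cn v − sn u·sn v·dn u·dn v)/D = -0.864079043011611/0.9933732571944661 = -0.8698432706473151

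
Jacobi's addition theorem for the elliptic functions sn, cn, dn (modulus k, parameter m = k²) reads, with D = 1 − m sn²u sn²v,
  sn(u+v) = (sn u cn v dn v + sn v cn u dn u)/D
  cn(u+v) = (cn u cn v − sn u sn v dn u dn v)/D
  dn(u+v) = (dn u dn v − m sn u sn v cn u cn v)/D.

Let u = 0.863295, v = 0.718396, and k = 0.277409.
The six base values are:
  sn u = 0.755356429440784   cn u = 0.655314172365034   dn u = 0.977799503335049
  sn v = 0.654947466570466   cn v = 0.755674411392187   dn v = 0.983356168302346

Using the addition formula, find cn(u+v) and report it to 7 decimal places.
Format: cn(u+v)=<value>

m = k² = 0.076955753281
D = 1 − m·sn²u·sn²v = 0.9811653355619787
cn(u+v) = (cn u·cn v − sn u·sn v·dn u·dn v)/D = 0.01951959114225905/0.9811653355619787 = 0.01989429348426672

cn(u+v)=0.0198943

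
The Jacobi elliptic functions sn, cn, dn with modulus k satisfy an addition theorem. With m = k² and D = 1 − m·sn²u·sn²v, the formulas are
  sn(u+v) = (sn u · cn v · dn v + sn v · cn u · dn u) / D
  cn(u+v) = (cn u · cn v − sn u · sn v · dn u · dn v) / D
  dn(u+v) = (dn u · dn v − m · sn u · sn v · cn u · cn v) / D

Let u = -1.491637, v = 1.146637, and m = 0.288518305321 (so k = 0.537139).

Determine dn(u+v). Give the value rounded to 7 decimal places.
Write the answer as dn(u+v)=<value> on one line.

sn u = -0.9834366936259316, cn u = 0.1812519506932147, dn u = 0.8490937379574906
sn v = 0.8871246625574688, cn v = 0.4615298831953324, dn v = 0.8791694550748527
m = k² = 0.288518305321
D = 1 − m·sn²u·sn²v = 0.780398402206552
dn(u+v) = (dn u·dn v − m·sn u·sn v·cn u·cn v)/D = 0.7675538159878868/0.780398402206552 = 0.9835409885741083

dn(u+v)=0.9835410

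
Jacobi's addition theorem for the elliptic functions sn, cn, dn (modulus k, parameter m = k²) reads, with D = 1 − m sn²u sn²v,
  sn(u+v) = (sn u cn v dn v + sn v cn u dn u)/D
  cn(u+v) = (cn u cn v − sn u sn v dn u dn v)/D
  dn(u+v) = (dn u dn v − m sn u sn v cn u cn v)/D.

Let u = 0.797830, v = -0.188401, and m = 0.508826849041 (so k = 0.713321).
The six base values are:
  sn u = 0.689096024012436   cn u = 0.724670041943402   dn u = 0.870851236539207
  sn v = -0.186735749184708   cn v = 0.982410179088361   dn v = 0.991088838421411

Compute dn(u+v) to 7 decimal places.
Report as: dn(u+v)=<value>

m = k² = 0.508826849041
D = 1 − m·sn²u·sn²v = 0.991574718028416
dn(u+v) = (dn u·dn v − m·sn u·sn v·cn u·cn v)/D = 0.9097042987929106/0.991574718028416 = 0.9174339384143523

dn(u+v)=0.9174339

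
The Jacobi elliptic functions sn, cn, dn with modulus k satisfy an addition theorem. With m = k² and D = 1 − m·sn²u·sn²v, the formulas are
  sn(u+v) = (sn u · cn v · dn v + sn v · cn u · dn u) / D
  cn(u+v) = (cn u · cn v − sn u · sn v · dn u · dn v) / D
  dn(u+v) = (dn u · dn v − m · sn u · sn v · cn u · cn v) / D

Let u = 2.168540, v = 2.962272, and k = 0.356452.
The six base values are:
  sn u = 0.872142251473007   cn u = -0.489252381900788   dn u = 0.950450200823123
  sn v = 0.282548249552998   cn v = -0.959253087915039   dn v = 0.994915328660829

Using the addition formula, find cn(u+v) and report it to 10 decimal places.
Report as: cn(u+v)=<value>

m = k² = 0.127058028304
D = 1 − m·sn²u·sn²v = 0.9922845367469688
cn(u+v) = (cn u·cn v − sn u·sn v·dn u·dn v)/D = 0.2362956569267557/0.9922845367469688 = 0.2381329630525229

cn(u+v)=0.2381329631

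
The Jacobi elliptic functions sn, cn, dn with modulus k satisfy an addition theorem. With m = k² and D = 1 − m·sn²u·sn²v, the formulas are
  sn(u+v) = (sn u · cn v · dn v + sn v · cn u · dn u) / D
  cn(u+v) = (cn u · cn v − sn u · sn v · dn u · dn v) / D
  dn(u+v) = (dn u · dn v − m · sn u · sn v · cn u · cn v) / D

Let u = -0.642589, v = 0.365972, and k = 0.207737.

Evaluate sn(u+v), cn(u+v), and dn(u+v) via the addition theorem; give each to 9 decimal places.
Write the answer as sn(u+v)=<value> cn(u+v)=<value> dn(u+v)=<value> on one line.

sn u = -0.5978635122055088, cn u = 0.8015979171463044, dn u = 0.9922574082789648
sn v = 0.3575366596199139, cn v = 0.933899104308294, dn v = 0.9972379020945992
m = k² = 0.043154661169
D = 1 − m·sn²u·sn²v = 0.9980281541265599
sn(u+v) = (sn u·cn v·dn v + sn v·cn u·dn u)/D = -0.2724203873065847/0.9980281541265599 = -0.2729586196343305
cn(u+v) = (cn u·cn v − sn u·sn v·dn u·dn v)/D = 0.9601288085507063/0.9980281541265599 = 0.9620257751054911
dn(u+v) = (dn u·dn v − m·sn u·sn v·cn u·cn v)/D = 0.9964223829688727/0.9980281541265599 = 0.9983910562532251

sn(u+v)=-0.272958620 cn(u+v)=0.962025775 dn(u+v)=0.998391056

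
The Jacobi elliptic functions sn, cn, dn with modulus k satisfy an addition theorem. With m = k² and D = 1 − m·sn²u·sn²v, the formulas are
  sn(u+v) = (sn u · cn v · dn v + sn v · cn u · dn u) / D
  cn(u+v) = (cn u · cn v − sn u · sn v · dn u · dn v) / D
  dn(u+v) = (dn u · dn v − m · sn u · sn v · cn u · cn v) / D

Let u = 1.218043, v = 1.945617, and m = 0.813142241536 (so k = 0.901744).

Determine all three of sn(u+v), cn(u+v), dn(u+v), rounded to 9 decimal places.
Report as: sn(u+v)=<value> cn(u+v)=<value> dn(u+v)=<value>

sn u = 0.860785133995021, cn u = 0.5089685187643473, dn u = 0.6304771247632521
sn v = 0.9887076630012692, cn v = 0.149857122361831, dn v = 0.452900233545062
m = k² = 0.813142241536
D = 1 − m·sn²u·sn²v = 0.4110318104671538
sn(u+v) = (sn u·cn v·dn v + sn v·cn u·dn u)/D = 0.3756911437310222/0.4110318104671538 = 0.9140196309965265
cn(u+v) = (cn u·cn v − sn u·sn v·dn u·dn v)/D = -0.1667432569490674/0.4110318104671538 = -0.4056699571732832
dn(u+v) = (dn u·dn v − m·sn u·sn v·cn u·cn v)/D = 0.2327598213962175/0.4110318104671538 = 0.5662817705804251

sn(u+v)=0.914019631 cn(u+v)=-0.405669957 dn(u+v)=0.566281771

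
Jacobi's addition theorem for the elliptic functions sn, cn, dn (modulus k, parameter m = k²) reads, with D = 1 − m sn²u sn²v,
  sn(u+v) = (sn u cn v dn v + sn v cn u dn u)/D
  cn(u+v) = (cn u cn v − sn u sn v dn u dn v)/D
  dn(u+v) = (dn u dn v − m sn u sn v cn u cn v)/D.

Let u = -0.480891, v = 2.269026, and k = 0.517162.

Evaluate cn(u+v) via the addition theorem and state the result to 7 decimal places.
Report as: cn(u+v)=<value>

sn u = -0.4583785078828475, cn u = 0.8887570778964825, dn u = 0.9714960002575609
sn v = 0.8785843130653113, cn v = -0.4775872745745589, dn v = 0.8908128428364743
m = k² = 0.267456534244
D = 1 − m·sn²u·sn²v = 0.9566220928051522
cn(u+v) = (cn u·cn v − sn u·sn v·dn u·dn v)/D = -0.07593307389145826/0.9566220928051522 = -0.07937624947464447

cn(u+v)=-0.0793762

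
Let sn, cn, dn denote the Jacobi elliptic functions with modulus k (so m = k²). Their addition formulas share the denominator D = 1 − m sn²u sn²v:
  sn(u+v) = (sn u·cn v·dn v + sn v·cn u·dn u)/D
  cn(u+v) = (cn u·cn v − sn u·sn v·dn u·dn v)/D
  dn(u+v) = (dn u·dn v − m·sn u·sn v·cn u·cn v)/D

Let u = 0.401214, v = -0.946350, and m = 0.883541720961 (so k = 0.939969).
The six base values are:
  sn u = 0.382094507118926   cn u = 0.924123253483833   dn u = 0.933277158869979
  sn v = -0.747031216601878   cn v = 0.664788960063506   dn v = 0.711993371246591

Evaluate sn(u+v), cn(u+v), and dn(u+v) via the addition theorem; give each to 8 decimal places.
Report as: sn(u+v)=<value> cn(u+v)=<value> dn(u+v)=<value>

sn(u+v)=-0.49938009 cn(u+v)=0.86638302 dn(u+v)=0.88298468

m = k² = 0.883541720961
D = 1 − m·sn²u·sn²v = 0.928014313411292
sn(u+v) = (sn u·cn v·dn v + sn v·cn u·dn u)/D = -0.4634318673778267/0.928014313411292 = -0.4993800857168845
cn(u+v) = (cn u·cn v − sn u·sn v·dn u·dn v)/D = 0.8040158395174389/0.928014313411292 = 0.8663830157553858
dn(u+v) = (dn u·dn v − m·sn u·sn v·cn u·cn v)/D = 0.8194224243154856/0.928014313411292 = 0.882984682966114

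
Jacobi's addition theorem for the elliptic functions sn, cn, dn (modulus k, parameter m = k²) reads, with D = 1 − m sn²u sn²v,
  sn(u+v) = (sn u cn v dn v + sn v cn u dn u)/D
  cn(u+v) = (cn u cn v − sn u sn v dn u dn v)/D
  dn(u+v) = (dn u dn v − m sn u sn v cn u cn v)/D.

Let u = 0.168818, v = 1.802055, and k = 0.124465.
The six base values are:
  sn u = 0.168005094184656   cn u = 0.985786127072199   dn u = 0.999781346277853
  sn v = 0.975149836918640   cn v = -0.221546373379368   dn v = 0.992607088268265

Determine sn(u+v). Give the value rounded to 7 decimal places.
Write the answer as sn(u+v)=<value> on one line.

sn(u+v)=0.9245177

m = k² = 0.015491536225
D = 1 − m·sn²u·sn²v = 0.9995842022904195
sn(u+v) = (sn u·cn v·dn v + sn v·cn u·dn u)/D = 0.9241332432388964/0.9995842022904195 = 0.9245176555625461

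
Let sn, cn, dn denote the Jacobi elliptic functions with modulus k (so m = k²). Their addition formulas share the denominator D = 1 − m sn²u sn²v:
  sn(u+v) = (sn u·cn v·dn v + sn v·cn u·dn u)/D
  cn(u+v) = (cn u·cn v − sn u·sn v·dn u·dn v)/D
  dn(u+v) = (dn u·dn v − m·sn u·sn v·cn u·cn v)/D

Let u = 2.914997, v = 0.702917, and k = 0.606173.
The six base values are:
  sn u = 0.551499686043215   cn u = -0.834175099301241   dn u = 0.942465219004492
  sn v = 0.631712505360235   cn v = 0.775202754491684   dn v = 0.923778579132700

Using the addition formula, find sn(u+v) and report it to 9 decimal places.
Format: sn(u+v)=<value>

sn(u+v)=-0.106450349

m = k² = 0.367445705929
D = 1 − m·sn²u·sn²v = 0.9554012523155285
sn(u+v) = (sn u·cn v·dn v + sn v·cn u·dn u)/D = -0.1017027971115072/0.9554012523155285 = -0.1064503493846364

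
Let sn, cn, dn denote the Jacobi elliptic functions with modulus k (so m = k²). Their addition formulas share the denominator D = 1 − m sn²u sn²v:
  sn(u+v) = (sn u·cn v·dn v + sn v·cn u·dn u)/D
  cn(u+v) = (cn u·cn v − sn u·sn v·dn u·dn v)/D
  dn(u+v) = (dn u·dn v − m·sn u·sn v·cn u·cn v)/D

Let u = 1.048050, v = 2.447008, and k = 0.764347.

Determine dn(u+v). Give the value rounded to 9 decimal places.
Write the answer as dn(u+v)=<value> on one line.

dn(u+v)=0.961879996

sn u = 0.8185161067667593, cn u = 0.5744835793679286, dn u = 0.7801196634874007
sn v = 0.9427822254798409, cn v = -0.3334091710185526, dn v = 0.6933377545697831
m = k² = 0.584226336409
D = 1 − m·sn²u·sn²v = 0.6520968487127368
dn(u+v) = (dn u·dn v − m·sn u·sn v·cn u·cn v)/D = 0.6272389143045786/0.6520968487127368 = 0.96187999611219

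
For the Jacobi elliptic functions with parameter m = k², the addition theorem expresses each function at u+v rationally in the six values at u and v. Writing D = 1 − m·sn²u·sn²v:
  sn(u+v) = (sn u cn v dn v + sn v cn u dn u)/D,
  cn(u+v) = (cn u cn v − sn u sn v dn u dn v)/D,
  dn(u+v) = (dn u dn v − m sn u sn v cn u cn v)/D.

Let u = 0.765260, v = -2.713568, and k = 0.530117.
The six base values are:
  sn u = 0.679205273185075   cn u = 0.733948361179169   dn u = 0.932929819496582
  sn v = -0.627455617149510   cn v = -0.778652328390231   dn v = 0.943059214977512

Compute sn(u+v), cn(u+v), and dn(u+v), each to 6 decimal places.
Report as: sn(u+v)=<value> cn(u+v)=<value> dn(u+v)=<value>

m = k² = 0.281024033689
D = 1 − m·sn²u·sn²v = 0.9489598920427419
sn(u+v) = (sn u·cn v·dn v + sn v·cn u·dn u)/D = -0.9283836533167883/0.9489598920427419 = -0.9783170617657391
cn(u+v) = (cn u·cn v − sn u·sn v·dn u·dn v)/D = -0.1965417740836432/0.9489598920427419 = -0.2071128355704951
dn(u+v) = (dn u·dn v − m·sn u·sn v·cn u·cn v)/D = 0.8113638689168922/0.9489598920427419 = 0.8550033312475842

sn(u+v)=-0.978317 cn(u+v)=-0.207113 dn(u+v)=0.855003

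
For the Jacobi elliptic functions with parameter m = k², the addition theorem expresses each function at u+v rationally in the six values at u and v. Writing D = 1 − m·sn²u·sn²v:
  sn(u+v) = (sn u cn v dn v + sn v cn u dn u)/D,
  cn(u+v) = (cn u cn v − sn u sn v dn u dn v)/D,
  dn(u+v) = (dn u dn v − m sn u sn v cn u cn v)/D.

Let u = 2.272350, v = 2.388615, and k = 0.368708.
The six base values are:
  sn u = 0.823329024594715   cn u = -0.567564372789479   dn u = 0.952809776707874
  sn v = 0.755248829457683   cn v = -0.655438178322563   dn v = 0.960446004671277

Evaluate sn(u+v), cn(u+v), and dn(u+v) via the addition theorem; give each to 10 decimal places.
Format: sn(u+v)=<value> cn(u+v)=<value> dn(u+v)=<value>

m = k² = 0.135945589264
D = 1 − m·sn²u·sn²v = 0.9474355536180924
sn(u+v) = (sn u·cn v·dn v + sn v·cn u·dn u)/D = -0.9267204366378712/0.9474355536180924 = -0.978135592546518
cn(u+v) = (cn u·cn v − sn u·sn v·dn u·dn v)/D = -0.1970364447946997/0.9474355536180924 = -0.2079681768773102
dn(u+v) = (dn u·dn v − m·sn u·sn v·cn u·cn v)/D = 0.8836756149067285/0.9474355536180924 = 0.9327026113091536

sn(u+v)=-0.9781355925 cn(u+v)=-0.2079681769 dn(u+v)=0.9327026113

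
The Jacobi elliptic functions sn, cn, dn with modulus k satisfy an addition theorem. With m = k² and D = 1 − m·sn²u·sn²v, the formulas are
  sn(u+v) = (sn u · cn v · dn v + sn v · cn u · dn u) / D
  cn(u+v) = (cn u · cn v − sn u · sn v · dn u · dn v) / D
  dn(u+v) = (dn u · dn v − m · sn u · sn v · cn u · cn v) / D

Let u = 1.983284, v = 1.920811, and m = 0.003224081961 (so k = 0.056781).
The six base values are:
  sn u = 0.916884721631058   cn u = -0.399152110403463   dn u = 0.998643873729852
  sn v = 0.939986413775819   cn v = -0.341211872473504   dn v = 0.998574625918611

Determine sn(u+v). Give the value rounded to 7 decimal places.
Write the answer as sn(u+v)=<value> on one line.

sn(u+v)=-0.6887442

m = k² = 0.003224081961
D = 1 − m·sn²u·sn²v = 0.9976051478942771
sn(u+v) = (sn u·cn v·dn v + sn v·cn u·dn u)/D = -0.6870947671858677/0.9976051478942771 = -0.6887442077019872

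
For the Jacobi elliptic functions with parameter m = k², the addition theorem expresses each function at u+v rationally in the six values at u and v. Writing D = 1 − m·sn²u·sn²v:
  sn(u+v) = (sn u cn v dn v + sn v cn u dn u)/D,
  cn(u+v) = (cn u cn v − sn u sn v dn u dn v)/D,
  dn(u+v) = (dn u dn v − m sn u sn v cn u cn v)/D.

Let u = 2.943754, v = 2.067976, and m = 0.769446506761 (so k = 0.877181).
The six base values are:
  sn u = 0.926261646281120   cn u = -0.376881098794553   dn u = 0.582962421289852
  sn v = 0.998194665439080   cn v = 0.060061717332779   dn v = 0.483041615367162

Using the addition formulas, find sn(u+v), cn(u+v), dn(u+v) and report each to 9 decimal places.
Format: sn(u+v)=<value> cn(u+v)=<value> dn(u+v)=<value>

sn(u+v)=-0.562311242 cn(u+v)=-0.826925672 dn(u+v)=0.869888317

m = k² = 0.769446506761
D = 1 − m·sn²u·sn²v = 0.3422266336453173
sn(u+v) = (sn u·cn v·dn v + sn v·cn u·dn u)/D = -0.1924378832546101/0.3422266336453173 = -0.5623112415442574
cn(u+v) = (cn u·cn v − sn u·sn v·dn u·dn v)/D = -0.2829959891318095/0.3422266336453173 = -0.8269256723750665
dn(u+v) = (dn u·dn v − m·sn u·sn v·cn u·cn v)/D = 0.2976989502224547/0.3422266336453173 = 0.8698883165563002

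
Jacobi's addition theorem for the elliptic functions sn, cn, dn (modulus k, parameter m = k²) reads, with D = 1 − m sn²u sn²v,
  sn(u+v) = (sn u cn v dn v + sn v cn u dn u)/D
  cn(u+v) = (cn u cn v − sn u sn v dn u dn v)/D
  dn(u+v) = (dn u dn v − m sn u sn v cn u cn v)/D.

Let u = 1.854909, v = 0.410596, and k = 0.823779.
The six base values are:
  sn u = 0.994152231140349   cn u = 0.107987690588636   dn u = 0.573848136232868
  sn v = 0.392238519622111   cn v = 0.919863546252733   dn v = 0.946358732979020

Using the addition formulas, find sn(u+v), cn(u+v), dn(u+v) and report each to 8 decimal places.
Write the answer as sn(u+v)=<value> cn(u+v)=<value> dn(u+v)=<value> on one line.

m = k² = 0.678611840841
D = 1 − m·sn²u·sn²v = 0.8968123555579076
sn(u+v) = (sn u·cn v·dn v + sn v·cn u·dn u)/D = 0.8897367415576347/0.8968123555579076 = 0.9921102625801011
cn(u+v) = (cn u·cn v − sn u·sn v·dn u·dn v)/D = -0.1124318985151707/0.8968123555579076 = -0.1253683647625782
dn(u+v) = (dn u·dn v − m·sn u·sn v·cn u·cn v)/D = 0.5167803328757656/0.8968123555579076 = 0.5762413170080336

sn(u+v)=0.99211026 cn(u+v)=-0.12536836 dn(u+v)=0.57624132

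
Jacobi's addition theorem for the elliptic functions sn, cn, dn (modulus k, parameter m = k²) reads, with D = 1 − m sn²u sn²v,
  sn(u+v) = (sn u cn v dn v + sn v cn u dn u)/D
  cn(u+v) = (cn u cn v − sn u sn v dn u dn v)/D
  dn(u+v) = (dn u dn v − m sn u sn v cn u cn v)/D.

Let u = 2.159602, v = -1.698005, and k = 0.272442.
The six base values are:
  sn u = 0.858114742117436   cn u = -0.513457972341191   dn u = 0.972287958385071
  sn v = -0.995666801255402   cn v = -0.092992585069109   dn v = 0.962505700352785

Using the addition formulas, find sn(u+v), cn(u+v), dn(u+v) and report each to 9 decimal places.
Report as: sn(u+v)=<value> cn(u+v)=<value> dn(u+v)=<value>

m = k² = 0.074224643364
D = 1 − m·sn²u·sn²v = 0.9458165194767307
sn(u+v) = (sn u·cn v·dn v + sn v·cn u·dn u)/D = 0.4202594186742043/0.9458165194767307 = 0.4443350375257891
cn(u+v) = (cn u·cn v − sn u·sn v·dn u·dn v)/D = 0.8473198389809462/0.9458165194767307 = 0.8958606891849623
dn(u+v) = (dn u·dn v − m·sn u·sn v·cn u·cn v)/D = 0.9388607362187913/0.9458165194767307 = 0.9926457371861218

sn(u+v)=0.444335038 cn(u+v)=0.895860689 dn(u+v)=0.992645737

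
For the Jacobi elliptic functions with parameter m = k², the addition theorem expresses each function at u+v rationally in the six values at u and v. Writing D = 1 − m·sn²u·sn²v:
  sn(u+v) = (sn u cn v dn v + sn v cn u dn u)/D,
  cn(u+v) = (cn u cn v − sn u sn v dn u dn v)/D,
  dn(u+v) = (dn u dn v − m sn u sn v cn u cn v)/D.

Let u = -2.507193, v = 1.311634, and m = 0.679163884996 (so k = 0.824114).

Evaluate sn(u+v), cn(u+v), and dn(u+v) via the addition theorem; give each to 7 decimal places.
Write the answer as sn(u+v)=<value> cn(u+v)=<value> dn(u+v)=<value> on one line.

sn(u+v)=-0.8678563 cn(u+v)=0.4968153 dn(u+v)=0.6989070

sn u = -0.9643999533999903, cn u = -0.2644479719757678, dn u = 0.6069035339484361
sn v = 0.9044505672065777, cn v = 0.4265784470407523, dn v = 0.6666505864811463
m = k² = 0.679163884996
D = 1 − m·sn²u·sn²v = 0.4832760204137656
sn(u+v) = (sn u·cn v·dn v + sn v·cn u·dn u)/D = -0.419414133384441/0.4832760204137656 = -0.8678562884733074
cn(u+v) = (cn u·cn v − sn u·sn v·dn u·dn v)/D = 0.2400989309104578/0.4832760204137656 = 0.4968153203730089
dn(u+v) = (dn u·dn v − m·sn u·sn v·cn u·cn v)/D = 0.3377650144892279/0.4832760204137656 = 0.6989070432256172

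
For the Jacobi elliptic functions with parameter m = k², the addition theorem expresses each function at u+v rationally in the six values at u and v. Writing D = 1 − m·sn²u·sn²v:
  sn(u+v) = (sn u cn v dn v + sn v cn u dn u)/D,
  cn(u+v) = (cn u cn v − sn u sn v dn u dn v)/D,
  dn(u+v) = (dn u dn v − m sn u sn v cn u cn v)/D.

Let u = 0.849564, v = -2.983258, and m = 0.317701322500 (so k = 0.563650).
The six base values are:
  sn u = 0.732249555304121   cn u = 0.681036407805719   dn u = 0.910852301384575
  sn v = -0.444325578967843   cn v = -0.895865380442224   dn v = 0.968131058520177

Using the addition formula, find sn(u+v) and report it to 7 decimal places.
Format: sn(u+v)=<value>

m = k² = 0.3177013225
D = 1 − m·sn²u·sn²v = 0.9663689918086602
sn(u+v) = (sn u·cn v·dn v + sn v·cn u·dn u)/D = -0.9107167291484625/0.9663689918086602 = -0.942410959859092

sn(u+v)=-0.9424110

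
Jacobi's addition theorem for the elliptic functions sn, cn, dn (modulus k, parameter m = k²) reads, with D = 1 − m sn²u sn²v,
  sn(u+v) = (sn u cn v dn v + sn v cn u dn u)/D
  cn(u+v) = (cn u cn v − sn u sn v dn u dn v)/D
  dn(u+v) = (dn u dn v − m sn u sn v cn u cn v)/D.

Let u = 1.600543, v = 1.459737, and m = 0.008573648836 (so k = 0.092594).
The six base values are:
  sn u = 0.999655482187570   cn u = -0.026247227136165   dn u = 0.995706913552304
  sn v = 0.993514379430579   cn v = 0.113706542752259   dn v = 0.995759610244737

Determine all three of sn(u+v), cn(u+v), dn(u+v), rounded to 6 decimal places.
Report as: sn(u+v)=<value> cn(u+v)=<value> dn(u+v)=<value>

m = k² = 0.008573648836
D = 1 − m·sn²u·sn²v = 0.991543031560004
sn(u+v) = (sn u·cn v·dn v + sn v·cn u·dn u)/D = 0.08722032810157355/0.991543031560004 = 0.08796423889374623
cn(u+v) = (cn u·cn v − sn u·sn v·dn u·dn v)/D = -0.987699447099702/0.991543031560004 = -0.9961236332282474
dn(u+v) = (dn u·dn v − m·sn u·sn v·cn u·cn v)/D = 0.9915101413410838/0.991543031560004 = 0.9999668292571544

sn(u+v)=0.087964 cn(u+v)=-0.996124 dn(u+v)=0.999967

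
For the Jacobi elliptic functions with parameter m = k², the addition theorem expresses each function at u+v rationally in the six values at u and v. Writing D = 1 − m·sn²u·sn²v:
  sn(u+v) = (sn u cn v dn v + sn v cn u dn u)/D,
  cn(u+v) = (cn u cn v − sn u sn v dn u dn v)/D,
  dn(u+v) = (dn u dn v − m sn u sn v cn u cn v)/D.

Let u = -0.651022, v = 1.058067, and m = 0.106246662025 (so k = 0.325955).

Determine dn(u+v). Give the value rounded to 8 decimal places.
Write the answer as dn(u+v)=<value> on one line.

dn(u+v)=0.99168368

sn u = -0.6024287736358022, cn u = 0.7981726459204571, dn u = 0.980530935778279
sn v = 0.8630799166303718, cn v = 0.505067379177581, dn v = 0.9596124862886662
m = k² = 0.106246662025
D = 1 − m·sn²u·sn²v = 0.9712770706458962
dn(u+v) = (dn u·dn v − m·sn u·sn v·cn u·cn v)/D = 0.9631996242983816/0.9712770706458962 = 0.9916836847160995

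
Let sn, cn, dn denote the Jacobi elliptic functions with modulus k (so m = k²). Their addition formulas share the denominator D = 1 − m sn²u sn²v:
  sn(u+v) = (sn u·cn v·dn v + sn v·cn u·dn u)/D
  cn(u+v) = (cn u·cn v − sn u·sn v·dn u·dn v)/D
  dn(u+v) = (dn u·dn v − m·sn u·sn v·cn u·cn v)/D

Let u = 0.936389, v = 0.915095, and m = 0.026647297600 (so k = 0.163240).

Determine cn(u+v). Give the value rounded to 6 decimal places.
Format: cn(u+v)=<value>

cn(u+v)=-0.263382

sn u = 0.8036076724297376, cn u = 0.5951593978188193, dn u = 0.9913584453465922
sn v = 0.7908639731016738, cn v = 0.6119919738442939, dn v = 0.991631497104933
m = k² = 0.0266472976
D = 1 − m·sn²u·sn²v = 0.989236713374846
cn(u+v) = (cn u·cn v − sn u·sn v·dn u·dn v)/D = -0.2605468965105996/0.989236713374846 = -0.2633817497752654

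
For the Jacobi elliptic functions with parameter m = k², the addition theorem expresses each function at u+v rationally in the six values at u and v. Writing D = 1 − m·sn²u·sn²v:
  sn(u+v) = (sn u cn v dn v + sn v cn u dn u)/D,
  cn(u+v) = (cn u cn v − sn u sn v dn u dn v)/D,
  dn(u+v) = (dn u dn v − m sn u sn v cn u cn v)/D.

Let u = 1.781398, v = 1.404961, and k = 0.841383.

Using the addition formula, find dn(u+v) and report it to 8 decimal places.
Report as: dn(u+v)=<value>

sn u = 0.9860721780770898, cn u = 0.1663179473848332, dn u = 0.5582625166130023
sn v = 0.9253983657349014, cn v = 0.3789958636913781, dn v = 0.6275026161975945
m = k² = 0.707925352689
D = 1 − m·sn²u·sn²v = 0.4105291507729845
dn(u+v) = (dn u·dn v − m·sn u·sn v·cn u·cn v)/D = 0.309592060096496/0.4105291507729845 = 0.7541292975506508

dn(u+v)=0.75412930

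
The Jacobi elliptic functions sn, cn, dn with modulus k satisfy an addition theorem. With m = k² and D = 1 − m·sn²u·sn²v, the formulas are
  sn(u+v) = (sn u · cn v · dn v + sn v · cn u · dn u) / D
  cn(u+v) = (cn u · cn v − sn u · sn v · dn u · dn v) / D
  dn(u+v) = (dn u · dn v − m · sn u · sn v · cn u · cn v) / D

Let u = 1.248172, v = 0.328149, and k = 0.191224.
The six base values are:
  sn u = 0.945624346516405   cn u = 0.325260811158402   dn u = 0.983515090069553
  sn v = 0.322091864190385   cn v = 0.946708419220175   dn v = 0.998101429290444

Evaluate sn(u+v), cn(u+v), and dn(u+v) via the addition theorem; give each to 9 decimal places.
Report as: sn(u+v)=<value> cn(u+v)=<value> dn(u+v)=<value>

sn(u+v)=0.999959775 cn(u+v)=0.008969335 dn(u+v)=0.981547922

m = k² = 0.036566618176
D = 1 − m·sn²u·sn²v = 0.9966077988471626
sn(u+v) = (sn u·cn v·dn v + sn v·cn u·dn u)/D = 0.9965677100048955/0.9966077988471626 = 0.9999597747054423
cn(u+v) = (cn u·cn v − sn u·sn v·dn u·dn v)/D = 0.008938909250296447/0.9966077988471626 = 0.008969335038955778
dn(u+v) = (dn u·dn v − m·sn u·sn v·cn u·cn v)/D = 0.9782183142045495/0.9966077988471626 = 0.981547922197794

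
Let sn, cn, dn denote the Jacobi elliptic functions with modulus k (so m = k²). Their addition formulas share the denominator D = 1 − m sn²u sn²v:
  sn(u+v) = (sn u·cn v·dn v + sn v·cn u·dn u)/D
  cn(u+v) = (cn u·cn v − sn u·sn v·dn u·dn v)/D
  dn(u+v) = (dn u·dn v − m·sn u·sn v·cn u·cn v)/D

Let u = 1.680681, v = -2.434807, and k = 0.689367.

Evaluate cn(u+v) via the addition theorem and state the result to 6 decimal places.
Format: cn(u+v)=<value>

sn u = 0.9938449329971106, cn u = 0.1107801839498774, dn u = 0.7284265520634076
sn v = -0.9014955335871189, cn v = -0.4327884043299632, dn v = 0.7834448851212705
m = k² = 0.475226860689
D = 1 − m·sn²u·sn²v = 0.6185256038324175
cn(u+v) = (cn u·cn v − sn u·sn v·dn u·dn v)/D = 0.4633563650445813/0.6185256038324175 = 0.7491304517931039

cn(u+v)=0.749130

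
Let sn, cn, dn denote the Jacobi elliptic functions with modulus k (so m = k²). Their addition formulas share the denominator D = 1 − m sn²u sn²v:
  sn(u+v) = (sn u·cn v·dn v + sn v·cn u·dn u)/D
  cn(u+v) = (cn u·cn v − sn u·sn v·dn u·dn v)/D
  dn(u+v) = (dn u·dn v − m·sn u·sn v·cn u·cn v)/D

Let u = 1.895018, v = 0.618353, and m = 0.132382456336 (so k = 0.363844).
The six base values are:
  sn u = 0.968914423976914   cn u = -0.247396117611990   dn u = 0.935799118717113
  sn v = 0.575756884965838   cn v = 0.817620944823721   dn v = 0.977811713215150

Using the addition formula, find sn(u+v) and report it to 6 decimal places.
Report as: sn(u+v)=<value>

m = k² = 0.132382456336
D = 1 − m·sn²u·sn²v = 0.9588016751712205
sn(u+v) = (sn u·cn v·dn v + sn v·cn u·dn u)/D = 0.6413318177735945/0.9588016751712205 = 0.6688889208073891

sn(u+v)=0.668889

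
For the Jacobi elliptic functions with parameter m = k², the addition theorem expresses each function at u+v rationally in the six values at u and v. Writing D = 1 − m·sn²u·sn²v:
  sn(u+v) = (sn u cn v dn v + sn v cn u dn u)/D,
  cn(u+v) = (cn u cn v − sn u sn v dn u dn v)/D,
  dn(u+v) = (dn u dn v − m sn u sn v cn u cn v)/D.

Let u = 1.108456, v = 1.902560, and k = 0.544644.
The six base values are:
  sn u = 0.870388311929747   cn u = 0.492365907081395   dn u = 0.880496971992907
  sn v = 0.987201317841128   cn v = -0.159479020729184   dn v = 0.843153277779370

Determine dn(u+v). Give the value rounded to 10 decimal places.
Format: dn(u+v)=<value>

m = k² = 0.296637086736
D = 1 − m·sn²u·sn²v = 0.7809904761155496
dn(u+v) = (dn u·dn v − m·sn u·sn v·cn u·cn v)/D = 0.7624079938370294/0.7809904761155496 = 0.9762065187133333

dn(u+v)=0.9762065187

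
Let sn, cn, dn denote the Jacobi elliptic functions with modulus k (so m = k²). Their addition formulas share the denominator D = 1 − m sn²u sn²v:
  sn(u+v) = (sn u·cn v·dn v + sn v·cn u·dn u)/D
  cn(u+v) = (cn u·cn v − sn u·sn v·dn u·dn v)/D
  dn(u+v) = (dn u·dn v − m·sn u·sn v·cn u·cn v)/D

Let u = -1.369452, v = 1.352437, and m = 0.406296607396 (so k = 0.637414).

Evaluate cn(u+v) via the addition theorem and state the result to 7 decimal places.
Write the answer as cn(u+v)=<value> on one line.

sn u = -0.948791501235161, cn u = 0.3159029711540072, dn u = 0.7963979127565413
sn v = 0.9444179499113072, cn v = 0.3287472218670809, dn v = 0.7985072267296181
m = k² = 0.406296607396
D = 1 − m·sn²u·sn²v = 0.6737780094924369
cn(u+v) = (cn u·cn v − sn u·sn v·dn u·dn v)/D = 0.6736804828576111/0.6737780094924369 = 0.9998552540548196

cn(u+v)=0.9998553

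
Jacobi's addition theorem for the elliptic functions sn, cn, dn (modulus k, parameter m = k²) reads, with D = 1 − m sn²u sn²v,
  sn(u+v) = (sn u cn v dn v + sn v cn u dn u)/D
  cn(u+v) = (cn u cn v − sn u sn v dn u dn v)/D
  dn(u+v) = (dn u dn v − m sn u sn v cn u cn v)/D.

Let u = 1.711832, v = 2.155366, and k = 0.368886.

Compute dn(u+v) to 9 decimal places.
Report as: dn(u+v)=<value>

dn(u+v)=0.977747467

sn u = 0.9970192898492068, cn u = -0.07715267765011965, dn u = 0.9299102760437688
sn v = 0.8811962231628302, cn v = -0.4727506914680968, dn v = 0.9456930679663628
m = k² = 0.136076880996
D = 1 − m·sn²u·sn²v = 0.8949643512262343
dn(u+v) = (dn u·dn v − m·sn u·sn v·cn u·cn v)/D = 0.8750491273904164/0.8949643512262343 = 0.9777474669147088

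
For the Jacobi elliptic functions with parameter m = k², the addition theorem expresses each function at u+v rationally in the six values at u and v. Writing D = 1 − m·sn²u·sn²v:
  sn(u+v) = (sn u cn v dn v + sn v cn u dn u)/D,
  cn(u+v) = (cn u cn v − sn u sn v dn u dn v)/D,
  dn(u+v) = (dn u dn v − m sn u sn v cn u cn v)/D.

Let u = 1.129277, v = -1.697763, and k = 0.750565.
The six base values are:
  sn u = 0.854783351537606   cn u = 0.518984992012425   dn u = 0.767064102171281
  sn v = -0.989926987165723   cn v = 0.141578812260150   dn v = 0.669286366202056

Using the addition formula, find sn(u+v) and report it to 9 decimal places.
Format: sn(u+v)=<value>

m = k² = 0.563347819225
D = 1 − m·sn²u·sn²v = 0.5966379315966457
sn(u+v) = (sn u·cn v·dn v + sn v·cn u·dn u)/D = -0.3130882349363181/0.5966379315966457 = -0.5247541571795001

sn(u+v)=-0.524754157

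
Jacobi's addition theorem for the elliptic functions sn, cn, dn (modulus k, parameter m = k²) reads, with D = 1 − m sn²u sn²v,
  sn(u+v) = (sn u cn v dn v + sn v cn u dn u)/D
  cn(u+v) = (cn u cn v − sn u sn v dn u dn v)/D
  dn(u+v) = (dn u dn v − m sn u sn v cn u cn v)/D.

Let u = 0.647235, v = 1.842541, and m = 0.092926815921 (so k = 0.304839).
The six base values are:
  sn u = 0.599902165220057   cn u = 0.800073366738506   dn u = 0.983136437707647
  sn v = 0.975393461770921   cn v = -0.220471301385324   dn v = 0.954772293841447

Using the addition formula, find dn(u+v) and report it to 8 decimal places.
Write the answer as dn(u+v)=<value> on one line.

dn(u+v)=0.97942541

m = k² = 0.092926815921
D = 1 − m·sn²u·sn²v = 0.9681828265370345
dn(u+v) = (dn u·dn v − m·sn u·sn v·cn u·cn v)/D = 0.9482628583397118/0.9681828265370345 = 0.9794254063888204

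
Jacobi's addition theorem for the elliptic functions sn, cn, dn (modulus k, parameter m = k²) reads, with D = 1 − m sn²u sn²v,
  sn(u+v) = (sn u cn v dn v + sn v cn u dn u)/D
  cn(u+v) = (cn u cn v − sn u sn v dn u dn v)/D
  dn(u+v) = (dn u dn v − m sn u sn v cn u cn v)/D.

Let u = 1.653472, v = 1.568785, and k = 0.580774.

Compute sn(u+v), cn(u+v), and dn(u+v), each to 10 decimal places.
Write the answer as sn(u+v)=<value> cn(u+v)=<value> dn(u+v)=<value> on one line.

sn u = 0.9977218863455284, cn u = 0.06746137789224639, dn u = 0.8150071280493981
sn v = 0.9906789967742348, cn v = 0.1362171991724818, dn v = 0.8178998567927176
m = k² = 0.337298439076
D = 1 − m·sn²u·sn²v = 0.6704667503980987
sn(u+v) = (sn u·cn v·dn v + sn v·cn u·dn u)/D = 0.1656272395097813/0.6704667503980987 = 0.247032741610882
cn(u+v) = (cn u·cn v − sn u·sn v·dn u·dn v)/D = -0.6496870638405508/0.6704667503980987 = -0.969007133395937
dn(u+v) = (dn u·dn v − m·sn u·sn v·cn u·cn v)/D = 0.6635305295183627/0.6704667503980987 = 0.9896546385400655

sn(u+v)=0.2470327416 cn(u+v)=-0.9690071334 dn(u+v)=0.9896546385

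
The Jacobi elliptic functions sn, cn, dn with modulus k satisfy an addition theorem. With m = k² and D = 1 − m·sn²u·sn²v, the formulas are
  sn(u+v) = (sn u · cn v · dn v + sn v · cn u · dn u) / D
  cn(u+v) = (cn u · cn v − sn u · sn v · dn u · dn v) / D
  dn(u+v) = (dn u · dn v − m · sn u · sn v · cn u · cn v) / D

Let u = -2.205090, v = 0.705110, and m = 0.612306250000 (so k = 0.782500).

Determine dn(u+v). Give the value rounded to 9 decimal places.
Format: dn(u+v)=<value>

dn(u+v)=0.662809147

sn u = -0.9885338450463098, cn u = -0.1509994609194298, dn u = 0.6337624516500977
sn v = 0.6233582268703963, cn v = 0.7819363919098507, dn v = 0.8729678147602393
m = k² = 0.61230625
D = 1 − m·sn²u·sn²v = 0.7674977448315831
dn(u+v) = (dn u·dn v − m·sn u·sn v·cn u·cn v)/D = 0.5087045255638582/0.7674977448315831 = 0.6628091469838605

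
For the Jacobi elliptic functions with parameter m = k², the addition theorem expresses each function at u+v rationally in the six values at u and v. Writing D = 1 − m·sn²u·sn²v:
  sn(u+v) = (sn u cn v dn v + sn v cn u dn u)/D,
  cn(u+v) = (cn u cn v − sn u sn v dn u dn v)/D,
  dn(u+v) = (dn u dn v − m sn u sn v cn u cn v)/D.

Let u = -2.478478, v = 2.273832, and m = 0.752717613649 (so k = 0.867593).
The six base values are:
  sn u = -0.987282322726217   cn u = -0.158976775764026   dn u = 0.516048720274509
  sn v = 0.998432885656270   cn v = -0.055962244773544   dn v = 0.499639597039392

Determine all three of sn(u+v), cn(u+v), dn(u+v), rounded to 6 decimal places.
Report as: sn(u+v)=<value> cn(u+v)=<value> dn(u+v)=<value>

m = k² = 0.752717613649
D = 1 − m·sn²u·sn²v = 0.268604043756888
sn(u+v) = (sn u·cn v·dn v + sn v·cn u·dn u)/D = -0.05430584095299008/0.268604043756888 = -0.2021780468880133
cn(u+v) = (cn u·cn v − sn u·sn v·dn u·dn v)/D = 0.263057043169235/0.268604043756888 = 0.9793487822816488
dn(u+v) = (dn u·dn v − m·sn u·sn v·cn u·cn v)/D = 0.2644395478568323/0.268604043756888 = 0.9844957810693834

sn(u+v)=-0.202178 cn(u+v)=0.979349 dn(u+v)=0.984496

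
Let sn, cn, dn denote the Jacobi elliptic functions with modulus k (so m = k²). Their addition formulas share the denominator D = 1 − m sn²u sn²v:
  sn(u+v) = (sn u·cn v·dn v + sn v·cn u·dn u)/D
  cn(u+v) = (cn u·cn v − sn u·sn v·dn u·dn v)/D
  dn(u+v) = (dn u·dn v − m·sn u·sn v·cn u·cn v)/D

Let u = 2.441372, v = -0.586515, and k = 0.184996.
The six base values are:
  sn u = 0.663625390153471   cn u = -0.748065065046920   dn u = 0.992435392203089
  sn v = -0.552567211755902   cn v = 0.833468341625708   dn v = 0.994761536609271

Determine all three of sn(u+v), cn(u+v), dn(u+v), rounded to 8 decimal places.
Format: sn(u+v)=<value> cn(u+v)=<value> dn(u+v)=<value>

sn(u+v)=0.96488299 cn(u+v)=-0.26268008 dn(u+v)=0.98394000

m = k² = 0.034223520016
D = 1 − m·sn²u·sn²v = 0.9953980606999126
sn(u+v) = (sn u·cn v·dn v + sn v·cn u·dn u)/D = 0.9604426524250231/0.9953980606999126 = 0.9648829853553154
cn(u+v) = (cn u·cn v − sn u·sn v·dn u·dn v)/D = -0.2614712424874545/0.9953980606999126 = -0.2626800802722093
dn(u+v) = (dn u·dn v − m·sn u·sn v·cn u·cn v)/D = 0.9794119716310799/0.9953980606999126 = 0.9839400038035114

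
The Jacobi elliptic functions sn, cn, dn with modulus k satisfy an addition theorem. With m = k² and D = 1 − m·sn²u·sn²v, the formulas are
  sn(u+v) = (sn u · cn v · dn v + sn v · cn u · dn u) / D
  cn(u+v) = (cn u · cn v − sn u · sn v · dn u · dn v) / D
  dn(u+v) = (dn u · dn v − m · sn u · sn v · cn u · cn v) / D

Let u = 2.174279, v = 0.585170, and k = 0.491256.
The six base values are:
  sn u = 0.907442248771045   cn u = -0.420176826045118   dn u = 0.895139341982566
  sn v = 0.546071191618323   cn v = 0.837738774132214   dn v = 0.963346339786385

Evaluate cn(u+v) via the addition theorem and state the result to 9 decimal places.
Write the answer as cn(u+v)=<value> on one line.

m = k² = 0.241332457536
D = 1 − m·sn²u·sn²v = 0.940741281241631
cn(u+v) = (cn u·cn v − sn u·sn v·dn u·dn v)/D = -0.7793067477563033/0.940741281241631 = -0.8283964606376586

cn(u+v)=-0.828396461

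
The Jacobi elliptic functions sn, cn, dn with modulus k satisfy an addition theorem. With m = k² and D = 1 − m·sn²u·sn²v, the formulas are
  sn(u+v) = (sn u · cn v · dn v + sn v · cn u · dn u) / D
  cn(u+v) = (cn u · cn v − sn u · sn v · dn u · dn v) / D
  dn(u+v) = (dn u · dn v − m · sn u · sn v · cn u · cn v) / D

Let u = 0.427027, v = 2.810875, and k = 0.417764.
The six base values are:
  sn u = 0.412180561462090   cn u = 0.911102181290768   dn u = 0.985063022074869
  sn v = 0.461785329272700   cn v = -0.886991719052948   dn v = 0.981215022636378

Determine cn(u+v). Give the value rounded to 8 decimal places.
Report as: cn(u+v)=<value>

m = k² = 0.174526759696
D = 1 − m·sn²u·sn²v = 0.9936770856134925
cn(u+v) = (cn u·cn v − sn u·sn v·dn u·dn v)/D = -0.9921138325640547/0.9936770856134925 = -0.9984267997400055

cn(u+v)=-0.99842680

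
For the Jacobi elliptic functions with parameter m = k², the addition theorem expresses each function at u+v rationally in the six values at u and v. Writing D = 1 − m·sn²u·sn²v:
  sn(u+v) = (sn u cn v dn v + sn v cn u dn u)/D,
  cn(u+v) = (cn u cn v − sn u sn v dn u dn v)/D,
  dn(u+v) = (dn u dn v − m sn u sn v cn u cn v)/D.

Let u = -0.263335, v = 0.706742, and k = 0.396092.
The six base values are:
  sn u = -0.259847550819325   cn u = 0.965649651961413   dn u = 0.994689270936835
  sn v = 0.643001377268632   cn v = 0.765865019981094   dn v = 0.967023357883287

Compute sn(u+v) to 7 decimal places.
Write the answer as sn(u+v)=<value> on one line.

sn(u+v)=0.4270414

m = k² = 0.156888872464
D = 1 − m·sn²u·sn²v = 0.9956202108474391
sn(u+v) = (sn u·cn v·dn v + sn v·cn u·dn u)/D = 0.4251710206770276/0.9956202108474391 = 0.4270413718451297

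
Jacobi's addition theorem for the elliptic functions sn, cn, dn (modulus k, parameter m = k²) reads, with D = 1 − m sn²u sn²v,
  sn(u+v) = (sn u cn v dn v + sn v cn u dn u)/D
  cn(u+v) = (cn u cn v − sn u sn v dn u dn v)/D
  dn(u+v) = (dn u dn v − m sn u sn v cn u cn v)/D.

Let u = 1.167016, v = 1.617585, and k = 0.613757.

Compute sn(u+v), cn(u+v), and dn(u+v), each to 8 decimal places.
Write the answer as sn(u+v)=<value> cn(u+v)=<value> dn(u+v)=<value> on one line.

sn u = 0.8872139907716413, cn u = 0.4613581413382212, dn u = 0.8387389007080698
sn v = 0.9935177977102903, cn v = 0.1136766714541499, dn v = 0.7925718751738232
m = k² = 0.376697655049
D = 1 − m·sn²u·sn²v = 0.7073146513110171
sn(u+v) = (sn u·cn v·dn v + sn v·cn u·dn u)/D = 0.4643859328310632/0.7073146513110171 = 0.6565478772005044
cn(u+v) = (cn u·cn v − sn u·sn v·dn u·dn v)/D = -0.5335163740203753/0.7073146513110171 = -0.7542843528428198
dn(u+v) = (dn u·dn v − m·sn u·sn v·cn u·cn v)/D = 0.6473465446558542/0.7073146513110171 = 0.9152172140870952

sn(u+v)=0.65654788 cn(u+v)=-0.75428435 dn(u+v)=0.91521721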